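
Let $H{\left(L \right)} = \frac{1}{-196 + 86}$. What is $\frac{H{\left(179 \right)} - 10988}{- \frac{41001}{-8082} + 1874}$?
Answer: $- \frac{1628093307}{278422265} \approx -5.8476$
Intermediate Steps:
$H{\left(L \right)} = - \frac{1}{110}$ ($H{\left(L \right)} = \frac{1}{-110} = - \frac{1}{110}$)
$\frac{H{\left(179 \right)} - 10988}{- \frac{41001}{-8082} + 1874} = \frac{- \frac{1}{110} - 10988}{- \frac{41001}{-8082} + 1874} = - \frac{1208681}{110 \left(\left(-41001\right) \left(- \frac{1}{8082}\right) + 1874\right)} = - \frac{1208681}{110 \left(\frac{13667}{2694} + 1874\right)} = - \frac{1208681}{110 \cdot \frac{5062223}{2694}} = \left(- \frac{1208681}{110}\right) \frac{2694}{5062223} = - \frac{1628093307}{278422265}$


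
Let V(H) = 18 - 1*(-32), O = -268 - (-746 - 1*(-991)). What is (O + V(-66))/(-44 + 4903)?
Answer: -463/4859 ≈ -0.095287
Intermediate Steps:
O = -513 (O = -268 - (-746 + 991) = -268 - 1*245 = -268 - 245 = -513)
V(H) = 50 (V(H) = 18 + 32 = 50)
(O + V(-66))/(-44 + 4903) = (-513 + 50)/(-44 + 4903) = -463/4859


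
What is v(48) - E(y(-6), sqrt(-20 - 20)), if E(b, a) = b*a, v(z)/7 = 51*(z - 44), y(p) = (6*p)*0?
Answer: 1428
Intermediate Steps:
y(p) = 0
v(z) = -15708 + 357*z (v(z) = 7*(51*(z - 44)) = 7*(51*(-44 + z)) = 7*(-2244 + 51*z) = -15708 + 357*z)
E(b, a) = a*b
v(48) - E(y(-6), sqrt(-20 - 20)) = (-15708 + 357*48) - sqrt(-20 - 20)*0 = (-15708 + 17136) - sqrt(-40)*0 = 1428 - 2*I*sqrt(10)*0 = 1428 - 1*0 = 1428 + 0 = 1428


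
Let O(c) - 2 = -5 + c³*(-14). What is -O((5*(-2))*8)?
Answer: -7167997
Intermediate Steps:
O(c) = -3 - 14*c³ (O(c) = 2 + (-5 + c³*(-14)) = 2 + (-5 - 14*c³) = -3 - 14*c³)
-O((5*(-2))*8) = -(-3 - 14*((5*(-2))*8)³) = -(-3 - 14*(-10*8)³) = -(-3 - 14*(-80)³) = -(-3 - 14*(-512000)) = -(-3 + 7168000) = -1*7167997 = -7167997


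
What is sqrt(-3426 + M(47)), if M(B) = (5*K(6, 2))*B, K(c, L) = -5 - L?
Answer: I*sqrt(5071) ≈ 71.211*I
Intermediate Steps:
M(B) = -35*B (M(B) = (5*(-5 - 1*2))*B = (5*(-5 - 2))*B = (5*(-7))*B = -35*B)
sqrt(-3426 + M(47)) = sqrt(-3426 - 35*47) = sqrt(-3426 - 1645) = sqrt(-5071) = I*sqrt(5071)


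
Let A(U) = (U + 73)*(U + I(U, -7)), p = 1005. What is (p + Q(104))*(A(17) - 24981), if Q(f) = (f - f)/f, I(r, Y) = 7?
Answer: -22935105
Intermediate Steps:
Q(f) = 0 (Q(f) = 0/f = 0)
A(U) = (7 + U)*(73 + U) (A(U) = (U + 73)*(U + 7) = (73 + U)*(7 + U) = (7 + U)*(73 + U))
(p + Q(104))*(A(17) - 24981) = (1005 + 0)*((511 + 17² + 80*17) - 24981) = 1005*((511 + 289 + 1360) - 24981) = 1005*(2160 - 24981) = 1005*(-22821) = -22935105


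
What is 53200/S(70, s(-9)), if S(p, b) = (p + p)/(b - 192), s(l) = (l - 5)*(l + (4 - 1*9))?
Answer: 1520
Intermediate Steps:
s(l) = (-5 + l)**2 (s(l) = (-5 + l)*(l + (4 - 9)) = (-5 + l)*(l - 5) = (-5 + l)*(-5 + l) = (-5 + l)**2)
S(p, b) = 2*p/(-192 + b) (S(p, b) = (2*p)/(-192 + b) = 2*p/(-192 + b))
53200/S(70, s(-9)) = 53200/((2*70/(-192 + (-5 - 9)**2))) = 53200/((2*70/(-192 + (-14)**2))) = 53200/((2*70/(-192 + 196))) = 53200/((2*70/4)) = 53200/((2*70*(1/4))) = 53200/35 = 53200*(1/35) = 1520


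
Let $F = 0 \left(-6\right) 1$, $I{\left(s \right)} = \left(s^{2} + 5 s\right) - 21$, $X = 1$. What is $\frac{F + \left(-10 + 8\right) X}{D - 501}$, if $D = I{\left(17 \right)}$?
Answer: $\frac{1}{74} \approx 0.013514$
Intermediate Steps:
$I{\left(s \right)} = -21 + s^{2} + 5 s$
$D = 353$ ($D = -21 + 17^{2} + 5 \cdot 17 = -21 + 289 + 85 = 353$)
$F = 0$ ($F = 0 \cdot 1 = 0$)
$\frac{F + \left(-10 + 8\right) X}{D - 501} = \frac{0 + \left(-10 + 8\right) 1}{353 - 501} = \frac{0 - 2}{-148} = \left(0 - 2\right) \left(- \frac{1}{148}\right) = \left(-2\right) \left(- \frac{1}{148}\right) = \frac{1}{74}$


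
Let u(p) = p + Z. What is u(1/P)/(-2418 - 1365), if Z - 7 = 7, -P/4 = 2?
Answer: -37/10088 ≈ -0.0036677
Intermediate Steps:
P = -8 (P = -4*2 = -8)
Z = 14 (Z = 7 + 7 = 14)
u(p) = 14 + p (u(p) = p + 14 = 14 + p)
u(1/P)/(-2418 - 1365) = (14 + 1/(-8))/(-2418 - 1365) = (14 - ⅛)/(-3783) = -1/3783*111/8 = -37/10088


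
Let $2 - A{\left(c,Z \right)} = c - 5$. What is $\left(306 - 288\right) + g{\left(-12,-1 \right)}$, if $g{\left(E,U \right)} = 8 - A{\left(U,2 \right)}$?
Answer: $18$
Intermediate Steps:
$A{\left(c,Z \right)} = 7 - c$ ($A{\left(c,Z \right)} = 2 - \left(c - 5\right) = 2 - \left(-5 + c\right) = 7 - c$)
$g{\left(E,U \right)} = 1 + U$ ($g{\left(E,U \right)} = 8 - \left(7 - U\right) = 8 + \left(-7 + U\right) = 1 + U$)
$\left(306 - 288\right) + g{\left(-12,-1 \right)} = \left(306 - 288\right) + \left(1 - 1\right) = 18 + 0 = 18$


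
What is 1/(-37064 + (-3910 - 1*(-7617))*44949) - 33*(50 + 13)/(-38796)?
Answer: 1039059095617/19389772571076 ≈ 0.053588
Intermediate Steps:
1/(-37064 + (-3910 - 1*(-7617))*44949) - 33*(50 + 13)/(-38796) = (1/44949)/(-37064 + (-3910 + 7617)) - 33*63*(-1/38796) = (1/44949)/(-37064 + 3707) - 2079*(-1/38796) = (1/44949)/(-33357) + 693/12932 = -1/33357*1/44949 + 693/12932 = -1/1499363793 + 693/12932 = 1039059095617/19389772571076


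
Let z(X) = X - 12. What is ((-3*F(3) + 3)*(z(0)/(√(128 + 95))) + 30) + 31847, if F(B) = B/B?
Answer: 31877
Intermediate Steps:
z(X) = -12 + X
F(B) = 1
((-3*F(3) + 3)*(z(0)/(√(128 + 95))) + 30) + 31847 = ((-3*1 + 3)*((-12 + 0)/(√(128 + 95))) + 30) + 31847 = ((-3 + 3)*(-12*√223/223) + 30) + 31847 = (0*(-12*√223/223) + 30) + 31847 = (0 + 30) + 31847 = 30 + 31847 = 31877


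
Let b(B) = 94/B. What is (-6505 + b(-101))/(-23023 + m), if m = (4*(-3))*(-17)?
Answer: 657099/2304719 ≈ 0.28511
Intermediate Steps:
m = 204 (m = -12*(-17) = 204)
(-6505 + b(-101))/(-23023 + m) = (-6505 + 94/(-101))/(-23023 + 204) = (-6505 + 94*(-1/101))/(-22819) = (-6505 - 94/101)*(-1/22819) = -657099/101*(-1/22819) = 657099/2304719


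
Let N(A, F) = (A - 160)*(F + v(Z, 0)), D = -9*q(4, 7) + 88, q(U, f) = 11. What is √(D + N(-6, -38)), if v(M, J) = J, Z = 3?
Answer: √6297 ≈ 79.354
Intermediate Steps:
D = -11 (D = -9*11 + 88 = -99 + 88 = -11)
N(A, F) = F*(-160 + A) (N(A, F) = (A - 160)*(F + 0) = (-160 + A)*F = F*(-160 + A))
√(D + N(-6, -38)) = √(-11 - 38*(-160 - 6)) = √(-11 - 38*(-166)) = √(-11 + 6308) = √6297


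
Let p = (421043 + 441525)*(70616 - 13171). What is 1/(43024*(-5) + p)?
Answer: 1/49550003640 ≈ 2.0182e-11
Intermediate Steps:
p = 49550218760 (p = 862568*57445 = 49550218760)
1/(43024*(-5) + p) = 1/(43024*(-5) + 49550218760) = 1/(-215120 + 49550218760) = 1/49550003640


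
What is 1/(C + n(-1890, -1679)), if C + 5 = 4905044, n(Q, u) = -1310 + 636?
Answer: 1/4904365 ≈ 2.0390e-7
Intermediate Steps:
n(Q, u) = -674
C = 4905039 (C = -5 + 4905044 = 4905039)
1/(C + n(-1890, -1679)) = 1/(4905039 - 674) = 1/4904365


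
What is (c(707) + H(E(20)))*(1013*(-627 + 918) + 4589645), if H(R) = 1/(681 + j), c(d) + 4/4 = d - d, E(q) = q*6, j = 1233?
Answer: -4671955382/957 ≈ -4.8819e+6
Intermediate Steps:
E(q) = 6*q
c(d) = -1 (c(d) = -1 + (d - d) = -1 + 0 = -1)
H(R) = 1/1914 (H(R) = 1/(681 + 1233) = 1/1914)
(c(707) + H(E(20)))*(1013*(-627 + 918) + 4589645) = (-1 + 1/1914)*(1013*(-627 + 918) + 4589645) = -1913*(1013*291 + 4589645)/1914 = -1913*(294783 + 4589645)/1914 = -1913/1914*4884428 = -4671955382/957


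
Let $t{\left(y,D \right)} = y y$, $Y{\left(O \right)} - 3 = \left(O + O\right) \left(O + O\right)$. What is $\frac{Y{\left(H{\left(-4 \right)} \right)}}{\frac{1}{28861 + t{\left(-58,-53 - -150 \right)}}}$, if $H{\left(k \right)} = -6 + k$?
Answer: $12986675$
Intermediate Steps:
$Y{\left(O \right)} = 3 + 4 O^{2}$ ($Y{\left(O \right)} = 3 + \left(O + O\right) \left(O + O\right) = 3 + 2 O 2 O = 3 + 4 O^{2}$)
$t{\left(y,D \right)} = y^{2}$
$\frac{Y{\left(H{\left(-4 \right)} \right)}}{\frac{1}{28861 + t{\left(-58,-53 - -150 \right)}}} = \frac{3 + 4 \left(-6 - 4\right)^{2}}{\frac{1}{28861 + \left(-58\right)^{2}}} = \frac{3 + 4 \left(-10\right)^{2}}{\frac{1}{28861 + 3364}} = \frac{3 + 4 \cdot 100}{\frac{1}{32225}} = \left(3 + 400\right) \frac{1}{\frac{1}{32225}} = 403 \cdot 32225 = 12986675$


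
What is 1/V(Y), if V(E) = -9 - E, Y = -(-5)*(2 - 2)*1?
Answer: -⅑ ≈ -0.11111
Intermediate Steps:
Y = 0 (Y = -(-5)*0*1 = -5*0*1 = 0*1 = 0)
1/V(Y) = 1/(-9 - 1*0) = 1/(-9 + 0) = 1/(-9) = -⅑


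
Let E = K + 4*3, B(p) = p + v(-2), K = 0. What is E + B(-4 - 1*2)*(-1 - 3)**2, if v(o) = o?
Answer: -116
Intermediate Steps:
B(p) = -2 + p (B(p) = p - 2 = -2 + p)
E = 12 (E = 0 + 4*3 = 0 + 12 = 12)
E + B(-4 - 1*2)*(-1 - 3)**2 = 12 + (-2 + (-4 - 1*2))*(-1 - 3)**2 = 12 + (-2 + (-4 - 2))*(-4)**2 = 12 + (-2 - 6)*16 = 12 - 8*16 = 12 - 128 = -116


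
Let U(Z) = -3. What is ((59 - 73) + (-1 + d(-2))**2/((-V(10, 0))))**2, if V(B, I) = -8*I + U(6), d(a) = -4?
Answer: 289/9 ≈ 32.111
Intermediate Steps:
V(B, I) = -3 - 8*I (V(B, I) = -8*I - 3 = -3 - 8*I)
((59 - 73) + (-1 + d(-2))**2/((-V(10, 0))))**2 = ((59 - 73) + (-1 - 4)**2/((-(-3 - 8*0))))**2 = (-14 + (-5)**2/((-(-3 + 0))))**2 = (-14 + 25/((-1*(-3))))**2 = (-14 + 25/3)**2 = (-17/3)**2 = 289/9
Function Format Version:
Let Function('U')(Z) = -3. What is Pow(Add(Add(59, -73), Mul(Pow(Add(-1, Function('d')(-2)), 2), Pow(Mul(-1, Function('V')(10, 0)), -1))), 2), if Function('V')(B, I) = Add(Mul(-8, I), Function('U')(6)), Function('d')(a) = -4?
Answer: Rational(289, 9) ≈ 32.111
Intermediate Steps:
Function('V')(B, I) = Add(-3, Mul(-8, I)) (Function('V')(B, I) = Add(Mul(-8, I), -3) = Add(-3, Mul(-8, I)))
Pow(Add(Add(59, -73), Mul(Pow(Add(-1, Function('d')(-2)), 2), Pow(Mul(-1, Function('V')(10, 0)), -1))), 2) = Pow(Add(Add(59, -73), Mul(Pow(Add(-1, -4), 2), Pow(Mul(-1, Add(-3, Mul(-8, 0))), -1))), 2) = Pow(Add(-14, Mul(Pow(-5, 2), Pow(Mul(-1, Add(-3, 0)), -1))), 2) = Pow(Add(-14, Mul(25, Pow(Mul(-1, -3), -1))), 2) = Pow(Add(-14, Mul(25, Pow(3, -1))), 2) = Pow(Add(-14, Mul(25, Rational(1, 3))), 2) = Pow(Add(-14, Rational(25, 3)), 2) = Pow(Rational(-17, 3), 2) = Rational(289, 9)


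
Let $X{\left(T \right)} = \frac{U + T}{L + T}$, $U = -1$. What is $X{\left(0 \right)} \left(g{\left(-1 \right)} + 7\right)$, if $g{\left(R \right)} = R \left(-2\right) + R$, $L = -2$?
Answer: $4$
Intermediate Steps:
$g{\left(R \right)} = - R$ ($g{\left(R \right)} = - 2 R + R = - R$)
$X{\left(T \right)} = \frac{-1 + T}{-2 + T}$
$X{\left(0 \right)} \left(g{\left(-1 \right)} + 7\right) = \frac{-1 + 0}{-2 + 0} \left(\left(-1\right) \left(-1\right) + 7\right) = \frac{1}{-2} \left(-1\right) \left(1 + 7\right) = \left(- \frac{1}{2}\right) \left(-1\right) 8 = \frac{1}{2} \cdot 8 = 4$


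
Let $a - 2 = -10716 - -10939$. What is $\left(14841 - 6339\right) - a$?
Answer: $8277$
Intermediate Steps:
$a = 225$ ($a = 2 - -223 = 2 + \left(-10716 + 10939\right) = 2 + 223 = 225$)
$\left(14841 - 6339\right) - a = \left(14841 - 6339\right) - 225 = 8502 - 225 = 8277$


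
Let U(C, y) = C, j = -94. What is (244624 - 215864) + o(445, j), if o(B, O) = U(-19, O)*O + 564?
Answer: 31110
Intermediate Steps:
o(B, O) = 564 - 19*O (o(B, O) = -19*O + 564 = 564 - 19*O)
(244624 - 215864) + o(445, j) = (244624 - 215864) + (564 - 19*(-94)) = 28760 + (564 + 1786) = 28760 + 2350 = 31110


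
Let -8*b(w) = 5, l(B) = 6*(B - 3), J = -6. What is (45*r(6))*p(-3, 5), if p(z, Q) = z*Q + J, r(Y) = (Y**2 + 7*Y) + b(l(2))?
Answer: -584955/8 ≈ -73119.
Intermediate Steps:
l(B) = -18 + 6*B (l(B) = 6*(-3 + B) = -18 + 6*B)
b(w) = -5/8 (b(w) = -1/8*5 = -5/8)
r(Y) = -5/8 + Y**2 + 7*Y (r(Y) = (Y**2 + 7*Y) - 5/8 = -5/8 + Y**2 + 7*Y)
p(z, Q) = -6 + Q*z (p(z, Q) = z*Q - 6 = Q*z - 6 = -6 + Q*z)
(45*r(6))*p(-3, 5) = (45*(-5/8 + 6**2 + 7*6))*(-6 + 5*(-3)) = (45*(-5/8 + 36 + 42))*(-6 - 15) = (45*(619/8))*(-21) = (27855/8)*(-21) = -584955/8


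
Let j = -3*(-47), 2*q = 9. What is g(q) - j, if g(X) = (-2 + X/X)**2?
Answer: -140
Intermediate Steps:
q = 9/2 (q = (1/2)*9 = 9/2 ≈ 4.5000)
g(X) = 1 (g(X) = (-2 + 1)**2 = (-1)**2 = 1)
j = 141
g(q) - j = 1 - 1*141 = 1 - 141 = -140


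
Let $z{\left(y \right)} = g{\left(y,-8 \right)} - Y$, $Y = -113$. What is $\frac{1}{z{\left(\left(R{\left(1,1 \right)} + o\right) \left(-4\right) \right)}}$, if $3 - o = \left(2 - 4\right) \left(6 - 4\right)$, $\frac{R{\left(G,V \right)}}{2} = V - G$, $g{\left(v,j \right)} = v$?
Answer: $\frac{1}{85} \approx 0.011765$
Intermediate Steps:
$R{\left(G,V \right)} = - 2 G + 2 V$ ($R{\left(G,V \right)} = 2 \left(V - G\right) = - 2 G + 2 V$)
$o = 7$ ($o = 3 - \left(2 - 4\right) \left(6 - 4\right) = 3 - \left(-2\right) 2 = 3 - -4 = 3 + 4 = 7$)
$z{\left(y \right)} = 113 + y$ ($z{\left(y \right)} = y - -113 = y + 113 = 113 + y$)
$\frac{1}{z{\left(\left(R{\left(1,1 \right)} + o\right) \left(-4\right) \right)}} = \frac{1}{113 + \left(\left(\left(-2\right) 1 + 2 \cdot 1\right) + 7\right) \left(-4\right)} = \frac{1}{113 + \left(\left(-2 + 2\right) + 7\right) \left(-4\right)} = \frac{1}{113 + \left(0 + 7\right) \left(-4\right)} = \frac{1}{113 + 7 \left(-4\right)} = \frac{1}{113 - 28} = \frac{1}{85}$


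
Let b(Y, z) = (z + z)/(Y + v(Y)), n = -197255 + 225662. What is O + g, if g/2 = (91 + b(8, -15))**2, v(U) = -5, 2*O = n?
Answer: 54651/2 ≈ 27326.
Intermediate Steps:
n = 28407
O = 28407/2 (O = (1/2)*28407 = 28407/2 ≈ 14204.)
b(Y, z) = 2*z/(-5 + Y) (b(Y, z) = (z + z)/(Y - 5) = (2*z)/(-5 + Y) = 2*z/(-5 + Y))
g = 13122 (g = 2*(91 + 2*(-15)/(-5 + 8))**2 = 2*(91 + 2*(-15)/3)**2 = 2*(91 + 2*(-15)*(1/3))**2 = 2*(91 - 10)**2 = 2*81**2 = 2*6561 = 13122)
O + g = 28407/2 + 13122 = 54651/2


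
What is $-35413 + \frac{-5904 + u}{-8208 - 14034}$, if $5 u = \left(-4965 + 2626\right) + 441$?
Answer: $- \frac{1969124156}{55605} \approx -35413.0$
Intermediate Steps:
$u = - \frac{1898}{5}$ ($u = \frac{\left(-4965 + 2626\right) + 441}{5} = \frac{-2339 + 441}{5} = \frac{1}{5} \left(-1898\right) = - \frac{1898}{5} \approx -379.6$)
$-35413 + \frac{-5904 + u}{-8208 - 14034} = -35413 + \frac{-5904 - \frac{1898}{5}}{-8208 - 14034} = -35413 - \frac{31418}{5 \left(-22242\right)} = -35413 - - \frac{15709}{55605} = -35413 + \frac{15709}{55605} = - \frac{1969124156}{55605}$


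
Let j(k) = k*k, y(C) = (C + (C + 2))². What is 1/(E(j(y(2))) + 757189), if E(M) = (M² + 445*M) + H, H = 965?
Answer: 1/3014490 ≈ 3.3173e-7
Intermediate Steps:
y(C) = (2 + 2*C)² (y(C) = (C + (2 + C))² = (2 + 2*C)²)
j(k) = k²
E(M) = 965 + M² + 445*M (E(M) = (M² + 445*M) + 965 = 965 + M² + 445*M)
1/(E(j(y(2))) + 757189) = 1/((965 + ((4*(1 + 2)²)²)² + 445*(4*(1 + 2)²)²) + 757189) = 1/((965 + ((4*3²)²)² + 445*(4*3²)²) + 757189) = 1/((965 + ((4*9)²)² + 445*(4*9)²) + 757189) = 1/((965 + (36²)² + 445*36²) + 757189) = 1/((965 + 1296² + 445*1296) + 757189) = 1/((965 + 1679616 + 576720) + 757189) = 1/(2257301 + 757189) = 1/3014490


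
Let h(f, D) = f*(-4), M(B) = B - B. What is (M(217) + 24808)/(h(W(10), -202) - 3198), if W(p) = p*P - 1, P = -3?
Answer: -12404/1537 ≈ -8.0703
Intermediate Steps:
W(p) = -1 - 3*p (W(p) = p*(-3) - 1 = -3*p - 1 = -1 - 3*p)
M(B) = 0
h(f, D) = -4*f
(M(217) + 24808)/(h(W(10), -202) - 3198) = (0 + 24808)/(-4*(-1 - 3*10) - 3198) = 24808/(-4*(-1 - 30) - 3198) = 24808/(-4*(-31) - 3198) = 24808/(124 - 3198) = 24808/(-3074) = 24808*(-1/3074) = -12404/1537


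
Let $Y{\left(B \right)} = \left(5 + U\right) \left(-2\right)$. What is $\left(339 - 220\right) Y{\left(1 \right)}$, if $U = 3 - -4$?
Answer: $-2856$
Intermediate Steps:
$U = 7$ ($U = 3 + 4 = 7$)
$Y{\left(B \right)} = -24$ ($Y{\left(B \right)} = \left(5 + 7\right) \left(-2\right) = 12 \left(-2\right) = -24$)
$\left(339 - 220\right) Y{\left(1 \right)} = \left(339 - 220\right) \left(-24\right) = 119 \left(-24\right) = -2856$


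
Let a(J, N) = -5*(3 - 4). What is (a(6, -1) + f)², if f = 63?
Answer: 4624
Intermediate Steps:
a(J, N) = 5 (a(J, N) = -5*(-1) = 5)
(a(6, -1) + f)² = (5 + 63)² = 68² = 4624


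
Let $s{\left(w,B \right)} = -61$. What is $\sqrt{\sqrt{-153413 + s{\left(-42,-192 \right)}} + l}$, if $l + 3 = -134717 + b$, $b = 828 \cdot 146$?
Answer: $\sqrt{-13832 + i \sqrt{153474}} \approx 1.665 + 117.62 i$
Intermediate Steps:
$b = 120888$
$l = -13832$ ($l = -3 + \left(-134717 + 120888\right) = -3 - 13829 = -13832$)
$\sqrt{\sqrt{-153413 + s{\left(-42,-192 \right)}} + l} = \sqrt{\sqrt{-153413 - 61} - 13832} = \sqrt{\sqrt{-153474} - 13832} = \sqrt{i \sqrt{153474} - 13832} = \sqrt{-13832 + i \sqrt{153474}}$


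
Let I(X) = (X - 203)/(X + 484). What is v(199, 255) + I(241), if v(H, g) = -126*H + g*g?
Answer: 28964513/725 ≈ 39951.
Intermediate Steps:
v(H, g) = g² - 126*H (v(H, g) = -126*H + g² = g² - 126*H)
I(X) = (-203 + X)/(484 + X)
v(199, 255) + I(241) = (255² - 126*199) + (-203 + 241)/(484 + 241) = (65025 - 25074) + 38/725 = 39951 + (1/725)*38 = 39951 + 38/725 = 28964513/725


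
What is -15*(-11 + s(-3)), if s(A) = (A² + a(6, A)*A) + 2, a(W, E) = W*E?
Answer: -810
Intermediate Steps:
a(W, E) = E*W
s(A) = 2 + 7*A² (s(A) = (A² + (A*6)*A) + 2 = (A² + (6*A)*A) + 2 = (A² + 6*A²) + 2 = 7*A² + 2 = 2 + 7*A²)
-15*(-11 + s(-3)) = -15*(-11 + (2 + 7*(-3)²)) = -15*(-11 + (2 + 7*9)) = -15*(-11 + (2 + 63)) = -15*(-11 + 65) = -15*54 = -810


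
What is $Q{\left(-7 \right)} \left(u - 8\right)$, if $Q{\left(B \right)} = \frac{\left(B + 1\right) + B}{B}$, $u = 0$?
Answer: $- \frac{104}{7} \approx -14.857$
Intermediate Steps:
$Q{\left(B \right)} = \frac{1 + 2 B}{B}$ ($Q{\left(B \right)} = \frac{\left(1 + B\right) + B}{B} = \frac{1 + 2 B}{B}$)
$Q{\left(-7 \right)} \left(u - 8\right) = \left(2 + \frac{1}{-7}\right) \left(0 - 8\right) = \left(2 - \frac{1}{7}\right) \left(-8\right) = \frac{13}{7} \left(-8\right) = - \frac{104}{7}$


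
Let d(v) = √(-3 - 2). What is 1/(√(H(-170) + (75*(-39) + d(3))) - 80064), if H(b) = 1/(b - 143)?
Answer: 313/(-25060032 + √313*√(-915526 + 313*I*√5)) ≈ -1.249e-5 - 8.437e-9*I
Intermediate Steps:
H(b) = 1/(-143 + b)
d(v) = I*√5 (d(v) = √(-5) = I*√5)
1/(√(H(-170) + (75*(-39) + d(3))) - 80064) = 1/(√(1/(-143 - 170) + (75*(-39) + I*√5)) - 80064) = 1/(√(1/(-313) + (-2925 + I*√5)) - 80064) = 1/(√(-1/313 + (-2925 + I*√5)) - 80064) = 1/(√(-915526/313 + I*√5) - 80064) = 1/(-80064 + √(-915526/313 + I*√5))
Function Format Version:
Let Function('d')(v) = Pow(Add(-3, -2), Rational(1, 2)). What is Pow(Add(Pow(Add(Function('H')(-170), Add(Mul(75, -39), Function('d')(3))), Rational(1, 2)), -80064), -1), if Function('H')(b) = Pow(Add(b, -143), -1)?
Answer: Mul(313, Pow(Add(-25060032, Mul(Pow(313, Rational(1, 2)), Pow(Add(-915526, Mul(313, I, Pow(5, Rational(1, 2)))), Rational(1, 2)))), -1)) ≈ Add(-1.2490e-5, Mul(-8.4370e-9, I))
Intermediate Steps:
Function('H')(b) = Pow(Add(-143, b), -1)
Function('d')(v) = Mul(I, Pow(5, Rational(1, 2))) (Function('d')(v) = Pow(-5, Rational(1, 2)) = Mul(I, Pow(5, Rational(1, 2))))
Pow(Add(Pow(Add(Function('H')(-170), Add(Mul(75, -39), Function('d')(3))), Rational(1, 2)), -80064), -1) = Pow(Add(Pow(Add(Pow(Add(-143, -170), -1), Add(Mul(75, -39), Mul(I, Pow(5, Rational(1, 2))))), Rational(1, 2)), -80064), -1) = Pow(Add(Pow(Add(Pow(-313, -1), Add(-2925, Mul(I, Pow(5, Rational(1, 2))))), Rational(1, 2)), -80064), -1) = Pow(Add(Pow(Add(Rational(-1, 313), Add(-2925, Mul(I, Pow(5, Rational(1, 2))))), Rational(1, 2)), -80064), -1) = Pow(Add(Pow(Add(Rational(-915526, 313), Mul(I, Pow(5, Rational(1, 2)))), Rational(1, 2)), -80064), -1) = Pow(Add(-80064, Pow(Add(Rational(-915526, 313), Mul(I, Pow(5, Rational(1, 2)))), Rational(1, 2))), -1)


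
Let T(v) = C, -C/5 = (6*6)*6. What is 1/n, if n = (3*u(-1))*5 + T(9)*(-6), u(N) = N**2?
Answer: 1/6495 ≈ 0.00015396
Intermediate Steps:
C = -1080 (C = -5*6*6*6 = -180*6 = -5*216 = -1080)
T(v) = -1080
n = 6495 (n = (3*(-1)**2)*5 - 1080*(-6) = (3*1)*5 + 6480 = 3*5 + 6480 = 15 + 6480 = 6495)
1/n = 1/6495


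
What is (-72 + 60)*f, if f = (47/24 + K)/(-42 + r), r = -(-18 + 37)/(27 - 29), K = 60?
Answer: 1487/65 ≈ 22.877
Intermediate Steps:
r = 19/2 (r = -19/(-2) = -19*(-1)/2 = -1*(-19/2) = 19/2 ≈ 9.5000)
f = -1487/780 (f = (47/24 + 60)/(-42 + 19/2) = (47*(1/24) + 60)/(-65/2) = (47/24 + 60)*(-2/65) = (1487/24)*(-2/65) = -1487/780 ≈ -1.9064)
(-72 + 60)*f = (-72 + 60)*(-1487/780) = -12*(-1487/780) = 1487/65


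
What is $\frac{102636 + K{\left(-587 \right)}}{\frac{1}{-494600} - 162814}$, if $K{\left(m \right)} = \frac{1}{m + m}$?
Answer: $- \frac{29798330159900}{47269821183387} \approx -0.63039$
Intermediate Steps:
$K{\left(m \right)} = \frac{1}{2 m}$
$\frac{102636 + K{\left(-587 \right)}}{\frac{1}{-494600} - 162814} = \frac{102636 + \frac{1}{2 \left(-587\right)}}{\frac{1}{-494600} - 162814} = \frac{102636 + \frac{1}{2} \left(- \frac{1}{587}\right)}{- \frac{1}{494600} - 162814} = \frac{102636 - \frac{1}{1174}}{- \frac{80527804401}{494600}} = \frac{120494663}{1174} \left(- \frac{494600}{80527804401}\right) = - \frac{29798330159900}{47269821183387}$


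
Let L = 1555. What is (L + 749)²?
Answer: 5308416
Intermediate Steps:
(L + 749)² = (1555 + 749)² = 2304² = 5308416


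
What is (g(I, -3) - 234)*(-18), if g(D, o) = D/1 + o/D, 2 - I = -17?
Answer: 73584/19 ≈ 3872.8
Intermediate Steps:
I = 19 (I = 2 - 1*(-17) = 2 + 17 = 19)
g(D, o) = D + o/D (g(D, o) = D*1 + o/D = D + o/D)
(g(I, -3) - 234)*(-18) = ((19 - 3/19) - 234)*(-18) = (358/19 - 234)*(-18) = -4088/19*(-18) = 73584/19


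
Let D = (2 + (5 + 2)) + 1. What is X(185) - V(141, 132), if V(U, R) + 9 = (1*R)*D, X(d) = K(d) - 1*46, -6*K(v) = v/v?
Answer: -8143/6 ≈ -1357.2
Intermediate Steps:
K(v) = -1/6 (K(v) = -v/(6*v) = -1/6*1 = -1/6)
D = 10 (D = (2 + 7) + 1 = 9 + 1 = 10)
X(d) = -277/6 (X(d) = -1/6 - 1*46 = -1/6 - 46 = -277/6)
V(U, R) = -9 + 10*R (V(U, R) = -9 + (1*R)*10 = -9 + R*10 = -9 + 10*R)
X(185) - V(141, 132) = -277/6 - (-9 + 10*132) = -277/6 - (-9 + 1320) = -277/6 - 1*1311 = -277/6 - 1311 = -8143/6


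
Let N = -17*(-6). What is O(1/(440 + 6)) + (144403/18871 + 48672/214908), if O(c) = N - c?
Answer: 16561715707787/150730489594 ≈ 109.88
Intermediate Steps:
N = 102
O(c) = 102 - c
O(1/(440 + 6)) + (144403/18871 + 48672/214908) = (102 - 1/(440 + 6)) + (144403/18871 + 48672/214908) = (102 - 1/446) + (144403*(1/18871) + 48672*(1/214908)) = (102 - 1*1/446) + (144403/18871 + 4056/17909) = (102 - 1/446) + 2662654103/337960739 = 45491/446 + 2662654103/337960739 = 16561715707787/150730489594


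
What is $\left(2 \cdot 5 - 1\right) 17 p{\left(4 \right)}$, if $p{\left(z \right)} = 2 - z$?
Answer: $-306$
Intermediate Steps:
$\left(2 \cdot 5 - 1\right) 17 p{\left(4 \right)} = \left(2 \cdot 5 - 1\right) 17 \left(2 - 4\right) = \left(10 - 1\right) 17 \left(2 - 4\right) = 9 \cdot 17 \left(-2\right) = 153 \left(-2\right) = -306$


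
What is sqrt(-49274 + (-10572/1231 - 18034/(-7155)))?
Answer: 2*I*sqrt(106195026286685130)/2935935 ≈ 221.99*I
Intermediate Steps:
sqrt(-49274 + (-10572/1231 - 18034/(-7155))) = sqrt(-49274 + (-10572*1/1231 - 18034*(-1/7155))) = sqrt(-49274 + (-10572/1231 + 18034/7155)) = sqrt(-49274 - 53442806/8807805) = sqrt(-434049226376/8807805) = 2*I*sqrt(106195026286685130)/2935935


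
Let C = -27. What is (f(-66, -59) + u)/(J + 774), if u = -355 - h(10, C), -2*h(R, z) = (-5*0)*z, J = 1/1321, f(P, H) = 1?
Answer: -467634/1022455 ≈ -0.45736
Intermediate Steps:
J = 1/1321 ≈ 0.00075700
h(R, z) = 0 (h(R, z) = -(-5*0)*z/2 = -0*z = -½*0 = 0)
u = -355 (u = -355 - 1*0 = -355 + 0 = -355)
(f(-66, -59) + u)/(J + 774) = (1 - 355)/(1/1321 + 774) = -354/1022455/1321 = -354*1321/1022455 = -467634/1022455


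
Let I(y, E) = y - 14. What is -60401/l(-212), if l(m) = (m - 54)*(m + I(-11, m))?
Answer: -3179/3318 ≈ -0.95811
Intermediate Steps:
I(y, E) = -14 + y
l(m) = (-54 + m)*(-25 + m) (l(m) = (m - 54)*(m + (-14 - 11)) = (-54 + m)*(m - 25) = (-54 + m)*(-25 + m))
-60401/l(-212) = -60401/(1350 + (-212)² - 79*(-212)) = -60401/(1350 + 44944 + 16748) = -60401/63042 = -60401*1/63042 = -3179/3318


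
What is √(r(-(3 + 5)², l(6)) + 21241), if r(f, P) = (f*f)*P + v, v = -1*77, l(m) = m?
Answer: 2*√11435 ≈ 213.87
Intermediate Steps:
v = -77
r(f, P) = -77 + P*f² (r(f, P) = (f*f)*P - 77 = f²*P - 77 = P*f² - 77 = -77 + P*f²)
√(r(-(3 + 5)², l(6)) + 21241) = √((-77 + 6*(-(3 + 5)²)²) + 21241) = √((-77 + 6*(-1*8²)²) + 21241) = √((-77 + 6*(-1*64)²) + 21241) = √((-77 + 6*(-64)²) + 21241) = √((-77 + 6*4096) + 21241) = √((-77 + 24576) + 21241) = √(24499 + 21241) = √45740 = 2*√11435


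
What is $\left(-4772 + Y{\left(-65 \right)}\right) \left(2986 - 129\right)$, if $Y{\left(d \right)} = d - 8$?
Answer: $-13842165$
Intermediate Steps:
$Y{\left(d \right)} = -8 + d$
$\left(-4772 + Y{\left(-65 \right)}\right) \left(2986 - 129\right) = \left(-4772 - 73\right) \left(2986 - 129\right) = \left(-4772 - 73\right) 2857 = \left(-4845\right) 2857 = -13842165$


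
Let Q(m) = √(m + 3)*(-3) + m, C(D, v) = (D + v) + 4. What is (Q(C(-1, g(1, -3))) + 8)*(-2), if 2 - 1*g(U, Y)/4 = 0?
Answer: -38 + 6*√14 ≈ -15.550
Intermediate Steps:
g(U, Y) = 8 (g(U, Y) = 8 - 4*0 = 8 + 0 = 8)
C(D, v) = 4 + D + v
Q(m) = m - 3*√(3 + m) (Q(m) = √(3 + m)*(-3) + m = -3*√(3 + m) + m = m - 3*√(3 + m))
(Q(C(-1, g(1, -3))) + 8)*(-2) = (((4 - 1 + 8) - 3*√(3 + (4 - 1 + 8))) + 8)*(-2) = ((11 - 3*√(3 + 11)) + 8)*(-2) = ((11 - 3*√14) + 8)*(-2) = (19 - 3*√14)*(-2) = -38 + 6*√14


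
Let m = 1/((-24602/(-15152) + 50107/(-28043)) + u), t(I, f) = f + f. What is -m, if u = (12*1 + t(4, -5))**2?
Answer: -212453768/815161383 ≈ -0.26063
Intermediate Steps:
t(I, f) = 2*f
u = 4 (u = (12*1 + 2*(-5))**2 = (12 - 10)**2 = 2**2 = 4)
m = 212453768/815161383 (m = 1/((-24602/(-15152) + 50107/(-28043)) + 4) = 1/((-24602*(-1/15152) + 50107*(-1/28043)) + 4) = 1/((12301/7576 - 50107/28043) + 4) = 1/(-34653689/212453768 + 4) = 1/(815161383/212453768) = 212453768/815161383 ≈ 0.26063)
-m = -1*212453768/815161383 = -212453768/815161383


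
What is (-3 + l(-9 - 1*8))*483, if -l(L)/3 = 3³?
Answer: -40572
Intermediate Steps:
l(L) = -81 (l(L) = -3*3³ = -3*27 = -81)
(-3 + l(-9 - 1*8))*483 = (-3 - 81)*483 = -84*483 = -40572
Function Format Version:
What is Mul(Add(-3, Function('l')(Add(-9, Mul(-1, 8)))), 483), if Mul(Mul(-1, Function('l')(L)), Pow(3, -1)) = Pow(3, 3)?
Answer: -40572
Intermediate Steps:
Function('l')(L) = -81 (Function('l')(L) = Mul(-3, Pow(3, 3)) = Mul(-3, 27) = -81)
Mul(Add(-3, Function('l')(Add(-9, Mul(-1, 8)))), 483) = Mul(Add(-3, -81), 483) = Mul(-84, 483) = -40572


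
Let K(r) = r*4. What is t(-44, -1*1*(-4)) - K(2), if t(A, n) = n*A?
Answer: -184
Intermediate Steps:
t(A, n) = A*n
K(r) = 4*r
t(-44, -1*1*(-4)) - K(2) = -44*(-1*1)*(-4) - 4*2 = -(-44)*(-4) - 1*8 = -44*4 - 8 = -176 - 8 = -184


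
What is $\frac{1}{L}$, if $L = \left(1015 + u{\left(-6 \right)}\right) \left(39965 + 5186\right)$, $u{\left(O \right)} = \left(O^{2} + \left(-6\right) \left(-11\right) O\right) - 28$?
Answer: $\frac{1}{28309677} \approx 3.5324 \cdot 10^{-8}$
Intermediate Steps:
$u{\left(O \right)} = -28 + O^{2} + 66 O$ ($u{\left(O \right)} = \left(O^{2} + 66 O\right) - 28 = -28 + O^{2} + 66 O$)
$L = 28309677$ ($L = \left(1015 + \left(-28 + \left(-6\right)^{2} + 66 \left(-6\right)\right)\right) \left(39965 + 5186\right) = \left(1015 - 388\right) 45151 = 627 \cdot 45151 = 28309677$)
$\frac{1}{L} = \frac{1}{28309677}$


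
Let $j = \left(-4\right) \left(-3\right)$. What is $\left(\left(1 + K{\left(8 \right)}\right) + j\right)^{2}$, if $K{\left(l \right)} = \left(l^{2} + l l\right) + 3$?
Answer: $20736$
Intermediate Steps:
$K{\left(l \right)} = 3 + 2 l^{2}$ ($K{\left(l \right)} = \left(l^{2} + l^{2}\right) + 3 = 2 l^{2} + 3 = 3 + 2 l^{2}$)
$j = 12$
$\left(\left(1 + K{\left(8 \right)}\right) + j\right)^{2} = \left(\left(1 + \left(3 + 2 \cdot 8^{2}\right)\right) + 12\right)^{2} = \left(\left(1 + \left(3 + 2 \cdot 64\right)\right) + 12\right)^{2} = \left(\left(1 + \left(3 + 128\right)\right) + 12\right)^{2} = \left(\left(1 + 131\right) + 12\right)^{2} = \left(132 + 12\right)^{2} = 144^{2} = 20736$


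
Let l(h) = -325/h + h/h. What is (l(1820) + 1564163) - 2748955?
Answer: -33174153/28 ≈ -1.1848e+6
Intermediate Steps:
l(h) = 1 - 325/h (l(h) = -325/h + 1 = 1 - 325/h)
(l(1820) + 1564163) - 2748955 = ((-325 + 1820)/1820 + 1564163) - 2748955 = ((1/1820)*1495 + 1564163) - 2748955 = (23/28 + 1564163) - 2748955 = 43796587/28 - 2748955 = -33174153/28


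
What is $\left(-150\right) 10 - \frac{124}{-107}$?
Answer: $- \frac{160376}{107} \approx -1498.8$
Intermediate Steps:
$\left(-150\right) 10 - \frac{124}{-107} = -1500 - - \frac{124}{107} = -1500 + \frac{124}{107} = - \frac{160376}{107}$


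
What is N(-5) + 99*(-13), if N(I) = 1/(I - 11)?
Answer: -20593/16 ≈ -1287.1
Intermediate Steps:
N(I) = 1/(-11 + I)
N(-5) + 99*(-13) = 1/(-11 - 5) + 99*(-13) = 1/(-16) - 1287 = -1/16 - 1287 = -20593/16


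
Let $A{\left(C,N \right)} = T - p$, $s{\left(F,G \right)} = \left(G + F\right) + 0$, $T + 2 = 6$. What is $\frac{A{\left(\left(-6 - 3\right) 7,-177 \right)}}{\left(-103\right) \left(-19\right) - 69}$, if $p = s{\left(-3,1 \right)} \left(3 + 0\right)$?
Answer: $\frac{5}{944} \approx 0.0052966$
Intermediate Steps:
$T = 4$ ($T = -2 + 6 = 4$)
$s{\left(F,G \right)} = F + G$ ($s{\left(F,G \right)} = \left(F + G\right) + 0 = F + G$)
$p = -6$ ($p = \left(-3 + 1\right) \left(3 + 0\right) = \left(-2\right) 3 = -6$)
$A{\left(C,N \right)} = 10$ ($A{\left(C,N \right)} = 4 - -6 = 4 + 6 = 10$)
$\frac{A{\left(\left(-6 - 3\right) 7,-177 \right)}}{\left(-103\right) \left(-19\right) - 69} = \frac{10}{\left(-103\right) \left(-19\right) - 69} = \frac{10}{1957 - 69} = \frac{10}{1888} = 10 \cdot \frac{1}{1888} = \frac{5}{944}$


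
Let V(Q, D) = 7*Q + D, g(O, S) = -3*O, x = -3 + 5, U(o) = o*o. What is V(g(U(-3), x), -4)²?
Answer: 37249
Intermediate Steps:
U(o) = o²
x = 2
V(Q, D) = D + 7*Q
V(g(U(-3), x), -4)² = (-4 + 7*(-3*(-3)²))² = (-4 + 7*(-3*9))² = (-4 + 7*(-27))² = (-4 - 189)² = (-193)² = 37249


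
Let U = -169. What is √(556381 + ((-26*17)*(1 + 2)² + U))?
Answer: √552234 ≈ 743.12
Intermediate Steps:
√(556381 + ((-26*17)*(1 + 2)² + U)) = √(556381 + ((-26*17)*(1 + 2)² - 169)) = √(556381 + (-442*3² - 169)) = √(556381 + (-442*9 - 169)) = √(556381 + (-3978 - 169)) = √(556381 - 4147) = √552234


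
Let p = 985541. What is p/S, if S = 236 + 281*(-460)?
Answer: -985541/129024 ≈ -7.6384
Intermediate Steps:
S = -129024 (S = 236 - 129260 = -129024)
p/S = 985541/(-129024) = 985541*(-1/129024) = -985541/129024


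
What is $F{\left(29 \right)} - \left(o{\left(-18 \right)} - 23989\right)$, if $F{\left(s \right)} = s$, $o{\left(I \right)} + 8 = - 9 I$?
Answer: $23864$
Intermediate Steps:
$o{\left(I \right)} = -8 - 9 I$
$F{\left(29 \right)} - \left(o{\left(-18 \right)} - 23989\right) = 29 - \left(\left(-8 - -162\right) - 23989\right) = 29 - \left(\left(-8 + 162\right) - 23989\right) = 29 - \left(154 - 23989\right) = 29 - -23835 = 29 + 23835 = 23864$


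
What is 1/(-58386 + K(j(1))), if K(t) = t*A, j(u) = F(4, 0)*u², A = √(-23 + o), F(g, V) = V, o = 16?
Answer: -1/58386 ≈ -1.7127e-5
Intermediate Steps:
A = I*√7 (A = √(-23 + 16) = √(-7) = I*√7 ≈ 2.6458*I)
j(u) = 0 (j(u) = 0*u² = 0)
K(t) = I*t*√7 (K(t) = t*(I*√7) = I*t*√7)
1/(-58386 + K(j(1))) = 1/(-58386 + I*0*√7) = 1/(-58386 + 0) = 1/(-58386) = -1/58386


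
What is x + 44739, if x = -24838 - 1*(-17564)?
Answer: 37465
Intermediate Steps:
x = -7274 (x = -24838 + 17564 = -7274)
x + 44739 = -7274 + 44739 = 37465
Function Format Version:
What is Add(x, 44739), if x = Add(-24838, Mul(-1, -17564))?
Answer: 37465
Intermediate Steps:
x = -7274 (x = Add(-24838, 17564) = -7274)
Add(x, 44739) = Add(-7274, 44739) = 37465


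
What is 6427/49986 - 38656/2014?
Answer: -959657419/50335902 ≈ -19.065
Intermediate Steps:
6427/49986 - 38656/2014 = 6427*(1/49986) - 38656*1/2014 = 6427/49986 - 19328/1007 = -959657419/50335902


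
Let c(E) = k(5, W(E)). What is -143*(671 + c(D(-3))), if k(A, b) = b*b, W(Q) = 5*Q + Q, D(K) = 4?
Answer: -178321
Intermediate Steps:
W(Q) = 6*Q
k(A, b) = b²
c(E) = 36*E² (c(E) = (6*E)² = 36*E²)
-143*(671 + c(D(-3))) = -143*(671 + 36*4²) = -143*(671 + 36*16) = -143*(671 + 576) = -143*1247 = -178321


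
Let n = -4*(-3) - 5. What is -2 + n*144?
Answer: 1006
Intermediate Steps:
n = 7 (n = 12 - 5 = 7)
-2 + n*144 = -2 + 7*144 = -2 + 1008 = 1006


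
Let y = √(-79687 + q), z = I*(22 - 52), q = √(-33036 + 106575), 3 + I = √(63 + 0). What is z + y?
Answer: 90 + √(-79687 + 3*√8171) - 90*√7 ≈ -148.12 + 281.81*I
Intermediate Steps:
I = -3 + 3*√7 (I = -3 + √(63 + 0) = -3 + √63 = -3 + 3*√7 ≈ 4.9373)
q = 3*√8171 (q = √73539 = 3*√8171 ≈ 271.18)
z = 90 - 90*√7 (z = (-3 + 3*√7)*(22 - 52) = (-3 + 3*√7)*(-30) = 90 - 90*√7 ≈ -148.12)
y = √(-79687 + 3*√8171) ≈ 281.81*I
z + y = (90 - 90*√7) + √(-79687 + 3*√8171) = 90 + √(-79687 + 3*√8171) - 90*√7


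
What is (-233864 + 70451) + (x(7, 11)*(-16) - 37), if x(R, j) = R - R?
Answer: -163450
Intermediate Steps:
x(R, j) = 0
(-233864 + 70451) + (x(7, 11)*(-16) - 37) = (-233864 + 70451) + (0*(-16) - 37) = -163413 + (0 - 37) = -163413 - 37 = -163450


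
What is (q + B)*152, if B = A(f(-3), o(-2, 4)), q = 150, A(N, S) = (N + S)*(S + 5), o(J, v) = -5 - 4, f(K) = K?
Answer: 30096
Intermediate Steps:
o(J, v) = -9
A(N, S) = (5 + S)*(N + S) (A(N, S) = (N + S)*(5 + S) = (5 + S)*(N + S))
B = 48 (B = (-9)² + 5*(-3) + 5*(-9) - 3*(-9) = 81 - 15 - 45 + 27 = 48)
(q + B)*152 = (150 + 48)*152 = 198*152 = 30096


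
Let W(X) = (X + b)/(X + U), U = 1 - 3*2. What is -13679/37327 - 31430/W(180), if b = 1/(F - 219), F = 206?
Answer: -2669033807931/87307853 ≈ -30570.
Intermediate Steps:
U = -5 (U = 1 - 6 = -5)
b = -1/13 (b = 1/(206 - 219) = 1/(-13) = -1/13 ≈ -0.076923)
W(X) = (-1/13 + X)/(-5 + X) (W(X) = (X - 1/13)/(X - 5) = (-1/13 + X)/(-5 + X))
-13679/37327 - 31430/W(180) = -13679/37327 - 31430*(-5 + 180)/(-1/13 + 180) = -13679*1/37327 - 31430/((2339/13)/175) = -13679/37327 - 31430/((1/175)*(2339/13)) = -13679/37327 - 31430/2339/2275 = -13679/37327 - 31430*2275/2339 = -13679/37327 - 71503250/2339 = -2669033807931/87307853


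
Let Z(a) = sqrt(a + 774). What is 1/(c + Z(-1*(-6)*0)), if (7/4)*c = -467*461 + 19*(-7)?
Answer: -3015880/371246192237 - 147*sqrt(86)/742492384474 ≈ -8.1255e-6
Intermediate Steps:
Z(a) = sqrt(774 + a)
c = -861680/7 (c = 4*(-467*461 + 19*(-7))/7 = 4*(-215287 - 133)/7 = (4/7)*(-215420) = -861680/7 ≈ -1.2310e+5)
1/(c + Z(-1*(-6)*0)) = 1/(-861680/7 + sqrt(774 - 1*(-6)*0)) = 1/(-861680/7 + sqrt(774 + 6*0)) = 1/(-861680/7 + sqrt(774 + 0)) = 1/(-861680/7 + sqrt(774)) = 1/(-861680/7 + 3*sqrt(86))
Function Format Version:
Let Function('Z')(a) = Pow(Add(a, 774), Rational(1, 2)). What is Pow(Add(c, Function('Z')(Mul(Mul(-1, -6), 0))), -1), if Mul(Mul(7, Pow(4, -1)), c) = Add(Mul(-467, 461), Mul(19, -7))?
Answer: Add(Rational(-3015880, 371246192237), Mul(Rational(-147, 742492384474), Pow(86, Rational(1, 2)))) ≈ -8.1255e-6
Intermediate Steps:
Function('Z')(a) = Pow(Add(774, a), Rational(1, 2))
c = Rational(-861680, 7) (c = Mul(Rational(4, 7), Add(Mul(-467, 461), Mul(19, -7))) = Mul(Rational(4, 7), Add(-215287, -133)) = Mul(Rational(4, 7), -215420) = Rational(-861680, 7) ≈ -1.2310e+5)
Pow(Add(c, Function('Z')(Mul(Mul(-1, -6), 0))), -1) = Pow(Add(Rational(-861680, 7), Pow(Add(774, Mul(Mul(-1, -6), 0)), Rational(1, 2))), -1) = Pow(Add(Rational(-861680, 7), Pow(Add(774, Mul(6, 0)), Rational(1, 2))), -1) = Pow(Add(Rational(-861680, 7), Pow(Add(774, 0), Rational(1, 2))), -1) = Pow(Add(Rational(-861680, 7), Pow(774, Rational(1, 2))), -1) = Pow(Add(Rational(-861680, 7), Mul(3, Pow(86, Rational(1, 2)))), -1)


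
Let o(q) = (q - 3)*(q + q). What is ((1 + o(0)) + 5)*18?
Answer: 108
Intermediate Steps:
o(q) = 2*q*(-3 + q) (o(q) = (-3 + q)*(2*q) = 2*q*(-3 + q))
((1 + o(0)) + 5)*18 = ((1 + 2*0*(-3 + 0)) + 5)*18 = ((1 + 2*0*(-3)) + 5)*18 = ((1 + 0) + 5)*18 = (1 + 5)*18 = 6*18 = 108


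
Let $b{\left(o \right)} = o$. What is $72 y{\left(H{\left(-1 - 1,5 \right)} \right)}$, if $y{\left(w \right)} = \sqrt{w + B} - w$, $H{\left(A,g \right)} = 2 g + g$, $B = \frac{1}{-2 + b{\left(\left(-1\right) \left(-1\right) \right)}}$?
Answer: $-1080 + 72 \sqrt{14} \approx -810.6$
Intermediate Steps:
$B = -1$ ($B = \frac{1}{-2 - -1} = \frac{1}{-2 + 1} = \frac{1}{-1} = -1$)
$H{\left(A,g \right)} = 3 g$
$y{\left(w \right)} = \sqrt{-1 + w} - w$ ($y{\left(w \right)} = \sqrt{w - 1} - w = \sqrt{-1 + w} - w$)
$72 y{\left(H{\left(-1 - 1,5 \right)} \right)} = 72 \left(\sqrt{-1 + 3 \cdot 5} - 3 \cdot 5\right) = 72 \left(\sqrt{-1 + 15} - 15\right) = 72 \left(\sqrt{14} - 15\right) = 72 \left(-15 + \sqrt{14}\right) = -1080 + 72 \sqrt{14}$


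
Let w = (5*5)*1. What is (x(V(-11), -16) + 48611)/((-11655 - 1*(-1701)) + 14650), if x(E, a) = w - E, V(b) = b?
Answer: 48647/4696 ≈ 10.359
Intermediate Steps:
w = 25 (w = 25*1 = 25)
x(E, a) = 25 - E
(x(V(-11), -16) + 48611)/((-11655 - 1*(-1701)) + 14650) = ((25 - 1*(-11)) + 48611)/((-11655 - 1*(-1701)) + 14650) = ((25 + 11) + 48611)/((-11655 + 1701) + 14650) = (36 + 48611)/(-9954 + 14650) = 48647/4696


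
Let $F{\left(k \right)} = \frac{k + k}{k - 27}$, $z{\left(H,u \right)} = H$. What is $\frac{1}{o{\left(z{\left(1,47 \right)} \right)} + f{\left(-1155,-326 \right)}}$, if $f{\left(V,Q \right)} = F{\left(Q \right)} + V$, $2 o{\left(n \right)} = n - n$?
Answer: $- \frac{353}{407063} \approx -0.00086719$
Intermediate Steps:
$F{\left(k \right)} = \frac{2 k}{-27 + k}$
$o{\left(n \right)} = 0$ ($o{\left(n \right)} = \frac{n - n}{2} = \frac{1}{2} \cdot 0 = 0$)
$f{\left(V,Q \right)} = V + \frac{2 Q}{-27 + Q}$ ($f{\left(V,Q \right)} = \frac{2 Q}{-27 + Q} + V = V + \frac{2 Q}{-27 + Q}$)
$\frac{1}{o{\left(z{\left(1,47 \right)} \right)} + f{\left(-1155,-326 \right)}} = \frac{1}{0 + \frac{2 \left(-326\right) - 1155 \left(-27 - 326\right)}{-27 - 326}} = \frac{1}{0 + \frac{-652 - -407715}{-353}} = \frac{1}{0 - \frac{-652 + 407715}{353}} = \frac{1}{0 - \frac{407063}{353}} = \frac{1}{- \frac{407063}{353}} = - \frac{353}{407063}$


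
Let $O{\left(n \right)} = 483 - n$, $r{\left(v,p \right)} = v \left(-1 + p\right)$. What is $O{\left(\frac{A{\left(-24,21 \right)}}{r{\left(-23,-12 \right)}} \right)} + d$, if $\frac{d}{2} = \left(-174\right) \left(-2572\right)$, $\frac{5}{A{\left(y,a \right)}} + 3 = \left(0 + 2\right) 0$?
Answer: $\frac{803298488}{897} \approx 8.9554 \cdot 10^{5}$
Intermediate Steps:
$A{\left(y,a \right)} = - \frac{5}{3}$ ($A{\left(y,a \right)} = \frac{5}{-3 + \left(0 + 2\right) 0} = \frac{5}{-3 + 2 \cdot 0} = \frac{5}{-3 + 0} = \frac{5}{-3} = 5 \left(- \frac{1}{3}\right) = - \frac{5}{3}$)
$d = 895056$ ($d = 2 \left(\left(-174\right) \left(-2572\right)\right) = 2 \cdot 447528 = 895056$)
$O{\left(\frac{A{\left(-24,21 \right)}}{r{\left(-23,-12 \right)}} \right)} + d = \left(483 - - \frac{5}{3 \left(- 23 \left(-1 - 12\right)\right)}\right) + 895056 = \left(483 - - \frac{5}{3 \left(\left(-23\right) \left(-13\right)\right)}\right) + 895056 = \left(483 - - \frac{5}{3 \cdot 299}\right) + 895056 = \left(483 - \left(- \frac{5}{3}\right) \frac{1}{299}\right) + 895056 = \left(483 - - \frac{5}{897}\right) + 895056 = \left(483 + \frac{5}{897}\right) + 895056 = \frac{433256}{897} + 895056 = \frac{803298488}{897}$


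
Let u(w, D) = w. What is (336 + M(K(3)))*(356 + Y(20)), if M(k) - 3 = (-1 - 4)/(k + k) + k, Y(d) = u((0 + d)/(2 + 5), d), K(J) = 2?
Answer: 853452/7 ≈ 1.2192e+5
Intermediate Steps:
Y(d) = d/7 (Y(d) = (0 + d)/(2 + 5) = d/7)
M(k) = 3 + k - 5/(2*k) (M(k) = 3 + ((-1 - 4)/(k + k) + k) = 3 + (-5*1/(2*k) + k) = 3 + (-5/(2*k) + k) = 3 + (k - 5/(2*k)) = 3 + k - 5/(2*k))
(336 + M(K(3)))*(356 + Y(20)) = (336 + (3 + 2 - 5/2/2))*(356 + (⅐)*20) = (336 + (3 + 2 - 5/2*½))*(356 + 20/7) = (336 + (3 + 2 - 5/4))*(2512/7) = (336 + 15/4)*(2512/7) = (1359/4)*(2512/7) = 853452/7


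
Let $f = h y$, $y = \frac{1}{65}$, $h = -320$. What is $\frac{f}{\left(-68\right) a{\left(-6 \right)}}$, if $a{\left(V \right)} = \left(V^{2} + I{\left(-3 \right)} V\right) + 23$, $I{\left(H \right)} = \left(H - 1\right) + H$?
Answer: $\frac{16}{22321} \approx 0.00071681$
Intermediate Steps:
$I{\left(H \right)} = -1 + 2 H$ ($I{\left(H \right)} = \left(-1 + H\right) + H = -1 + 2 H$)
$y = \frac{1}{65} \approx 0.015385$
$a{\left(V \right)} = 23 + V^{2} - 7 V$ ($a{\left(V \right)} = \left(V^{2} + \left(-1 + 2 \left(-3\right)\right) V\right) + 23 = \left(V^{2} + \left(-1 - 6\right) V\right) + 23 = \left(V^{2} - 7 V\right) + 23 = 23 + V^{2} - 7 V$)
$f = - \frac{64}{13}$ ($f = \left(-320\right) \frac{1}{65} = - \frac{64}{13} \approx -4.9231$)
$\frac{f}{\left(-68\right) a{\left(-6 \right)}} = - \frac{64}{13 \left(- 68 \left(23 + \left(-6\right)^{2} - -42\right)\right)} = - \frac{64}{13 \left(- 68 \left(23 + 36 + 42\right)\right)} = - \frac{64}{13 \left(\left(-68\right) 101\right)} = - \frac{64}{13 \left(-6868\right)} = \left(- \frac{64}{13}\right) \left(- \frac{1}{6868}\right) = \frac{16}{22321}$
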